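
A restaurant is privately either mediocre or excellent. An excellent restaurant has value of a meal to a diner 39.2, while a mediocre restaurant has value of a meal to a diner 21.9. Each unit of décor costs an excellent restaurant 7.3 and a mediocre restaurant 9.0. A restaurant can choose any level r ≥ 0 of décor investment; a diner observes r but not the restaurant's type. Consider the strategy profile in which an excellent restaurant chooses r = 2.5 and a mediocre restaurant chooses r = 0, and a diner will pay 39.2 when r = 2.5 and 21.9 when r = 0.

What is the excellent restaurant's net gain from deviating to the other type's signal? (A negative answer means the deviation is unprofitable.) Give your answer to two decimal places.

Playing r = 2.5 the excellent restaurant receives 39.2 − 7.3 × 2.5 = 20.95.
Deviating to r = 0 yields 21.9 instead.
Gain from deviating: 21.9 − 20.95 = 0.95.
The gain is positive, so the excellent type's incentive-compatibility constraint is violated — this profile is not a separating equilibrium.

0.95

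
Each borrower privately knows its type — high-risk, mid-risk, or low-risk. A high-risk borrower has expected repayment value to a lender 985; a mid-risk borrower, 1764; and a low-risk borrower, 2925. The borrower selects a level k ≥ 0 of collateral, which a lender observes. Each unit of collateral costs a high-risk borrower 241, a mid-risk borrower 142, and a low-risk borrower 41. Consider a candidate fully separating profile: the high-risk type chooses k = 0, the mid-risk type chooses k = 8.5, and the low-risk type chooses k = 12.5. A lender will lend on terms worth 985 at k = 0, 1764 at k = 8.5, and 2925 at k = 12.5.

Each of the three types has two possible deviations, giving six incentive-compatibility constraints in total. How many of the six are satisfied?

Mid-risk (own payoff 1764 − 142×8.5 = 557): to k=0 gives 985 → profitable ✗; to k=12.5 gives 2925 − 142×12.5 = 1150 → profitable ✗.
Low-risk (own payoff 2925 − 41×12.5 = 2412.5): to k=0 gives 985 → no gain ✓; to k=8.5 gives 1764 − 41×8.5 = 1415.5 → no gain ✓.
High-risk (own payoff 985): to k=8.5 gives 1764 − 241×8.5 = -284.5 → no gain ✓; to k=12.5 gives 2925 − 241×12.5 = -87.5 → no gain ✓.
4 of the 6 constraints hold; not an equilibrium.

4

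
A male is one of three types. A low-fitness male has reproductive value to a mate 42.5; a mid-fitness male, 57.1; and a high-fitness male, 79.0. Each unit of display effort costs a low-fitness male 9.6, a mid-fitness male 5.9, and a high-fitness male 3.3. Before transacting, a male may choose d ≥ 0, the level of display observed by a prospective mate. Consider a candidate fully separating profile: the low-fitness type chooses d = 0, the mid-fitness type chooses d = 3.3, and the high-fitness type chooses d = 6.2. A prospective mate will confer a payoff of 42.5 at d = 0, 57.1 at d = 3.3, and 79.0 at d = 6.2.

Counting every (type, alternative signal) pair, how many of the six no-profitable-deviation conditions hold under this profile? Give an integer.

4

Mid-fitness (own payoff 57.1 − 5.9×3.3 = 37.63): to d=0 gives 42.5 → profitable ✗; to d=6.2 gives 79.0 − 5.9×6.2 = 42.42 → profitable ✗.
Low-fitness (own payoff 42.5): to d=3.3 gives 57.1 − 9.6×3.3 = 25.42 → no gain ✓; to d=6.2 gives 79.0 − 9.6×6.2 = 19.48 → no gain ✓.
High-fitness (own payoff 79.0 − 3.3×6.2 = 58.54): to d=0 gives 42.5 → no gain ✓; to d=3.3 gives 57.1 − 3.3×3.3 = 46.21 → no gain ✓.
4 of the 6 constraints hold; not an equilibrium.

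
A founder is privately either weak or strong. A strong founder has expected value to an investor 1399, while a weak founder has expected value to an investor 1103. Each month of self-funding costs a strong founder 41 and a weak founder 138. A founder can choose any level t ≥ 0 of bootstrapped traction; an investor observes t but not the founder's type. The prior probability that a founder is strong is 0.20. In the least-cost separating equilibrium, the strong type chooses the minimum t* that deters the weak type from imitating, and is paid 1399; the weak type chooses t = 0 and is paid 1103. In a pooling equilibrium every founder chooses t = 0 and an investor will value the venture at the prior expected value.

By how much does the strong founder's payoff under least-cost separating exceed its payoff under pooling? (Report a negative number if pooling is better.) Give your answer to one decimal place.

148.9

Least-cost separating signal: t* solves 1103 = 1399 − 138·t*, so t* = (1399 − 1103)/138 ≈ 2.1449.
Strong type's separating payoff: 1399 − 41 × t* = 1399 − 41 × (1399 − 1103)/138 = 1399 − 12136/138 ≈ 1311.058.
Pooling payoff: 0.20 × 1399 + 0.80 × 1103 = 1162.2.
Difference: 1311.058 − 1162.2 = 148.858, i.e. 148.9 to one decimal place.
The strong type prefers to separate.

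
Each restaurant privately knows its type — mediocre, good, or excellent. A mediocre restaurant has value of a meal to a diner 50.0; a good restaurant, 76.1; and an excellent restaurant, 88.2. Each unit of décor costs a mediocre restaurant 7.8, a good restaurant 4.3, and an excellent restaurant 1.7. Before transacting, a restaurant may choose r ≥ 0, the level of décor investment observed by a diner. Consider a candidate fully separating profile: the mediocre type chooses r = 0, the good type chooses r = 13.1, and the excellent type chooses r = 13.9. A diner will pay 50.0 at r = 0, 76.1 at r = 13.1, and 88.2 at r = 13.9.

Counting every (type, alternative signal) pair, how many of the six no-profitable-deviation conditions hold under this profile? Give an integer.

4

Good (own payoff 76.1 − 4.3×13.1 = 19.77): to r=0 gives 50.0 → profitable ✗; to r=13.9 gives 88.2 − 4.3×13.9 = 28.43 → profitable ✗.
Excellent (own payoff 88.2 − 1.7×13.9 = 64.57): to r=0 gives 50.0 → no gain ✓; to r=13.1 gives 76.1 − 1.7×13.1 = 53.83 → no gain ✓.
Mediocre (own payoff 50.0): to r=13.1 gives 76.1 − 7.8×13.1 = -26.08 → no gain ✓; to r=13.9 gives 88.2 − 7.8×13.9 = -20.22 → no gain ✓.
4 of the 6 constraints hold; not an equilibrium.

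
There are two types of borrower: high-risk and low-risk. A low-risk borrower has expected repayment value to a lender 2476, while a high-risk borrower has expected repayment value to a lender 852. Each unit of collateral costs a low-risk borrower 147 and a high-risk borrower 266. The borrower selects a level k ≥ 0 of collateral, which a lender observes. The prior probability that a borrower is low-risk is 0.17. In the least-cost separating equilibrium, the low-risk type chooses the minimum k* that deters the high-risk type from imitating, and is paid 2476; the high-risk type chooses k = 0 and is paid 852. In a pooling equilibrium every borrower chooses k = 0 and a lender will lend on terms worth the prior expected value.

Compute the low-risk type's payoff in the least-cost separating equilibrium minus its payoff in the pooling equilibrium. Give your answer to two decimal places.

Least-cost separating signal: k* solves 852 = 2476 − 266·k*, so k* = (2476 − 852)/266 ≈ 6.1053.
Low-risk type's separating payoff: 2476 − 147 × k* = 2476 − 147 × (2476 − 852)/266 = 2476 − 238728/266 ≈ 1578.5263.
Pooling payoff: 0.17 × 2476 + 0.83 × 852 = 1128.08.
Difference: 1578.5263 − 1128.08 = 450.4463, i.e. 450.45 to two decimal places.
The low-risk type prefers to separate.

450.45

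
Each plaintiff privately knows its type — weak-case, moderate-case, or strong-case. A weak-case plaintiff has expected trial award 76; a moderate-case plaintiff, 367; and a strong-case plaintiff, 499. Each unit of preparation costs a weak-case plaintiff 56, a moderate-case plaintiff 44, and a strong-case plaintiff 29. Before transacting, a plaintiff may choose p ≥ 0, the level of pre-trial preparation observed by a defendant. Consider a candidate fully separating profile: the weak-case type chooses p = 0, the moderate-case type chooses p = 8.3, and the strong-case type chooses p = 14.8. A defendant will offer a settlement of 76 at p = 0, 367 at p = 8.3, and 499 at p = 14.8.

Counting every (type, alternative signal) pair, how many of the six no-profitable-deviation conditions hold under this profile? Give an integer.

3

Moderate-case (own payoff 367 − 44×8.3 = 1.8): to p=0 gives 76 → profitable ✗; to p=14.8 gives 499 − 44×14.8 = -152.2 → no gain ✓.
Weak-case (own payoff 76): to p=8.3 gives 367 − 56×8.3 = -97.8 → no gain ✓; to p=14.8 gives 499 − 56×14.8 = -329.8 → no gain ✓.
Strong-case (own payoff 499 − 29×14.8 = 69.8): to p=0 gives 76 → profitable ✗; to p=8.3 gives 367 − 29×8.3 = 126.3 → profitable ✗.
3 of the 6 constraints hold; not an equilibrium.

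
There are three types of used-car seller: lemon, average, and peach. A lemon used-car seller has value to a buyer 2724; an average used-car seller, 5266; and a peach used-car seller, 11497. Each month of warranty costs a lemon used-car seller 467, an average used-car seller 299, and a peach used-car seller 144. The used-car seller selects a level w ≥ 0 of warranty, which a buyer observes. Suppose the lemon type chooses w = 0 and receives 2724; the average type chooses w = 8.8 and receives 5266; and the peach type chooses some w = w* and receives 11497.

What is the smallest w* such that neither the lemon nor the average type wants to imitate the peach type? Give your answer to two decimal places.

29.64

Average type (on-path payoff 5266 − 299×8.8 = 2634.8) won't mimic when 2634.8 ≥ 11497 − 299·w*, i.e. w* ≥ 29.64.
Lemon type (on-path payoff 2724) won't mimic when 2724 ≥ 11497 − 467·w*, i.e. w* ≥ 18.79.
Both must hold, so w* = max(18.79, 29.64) = 29.64. The average type's constraint binds.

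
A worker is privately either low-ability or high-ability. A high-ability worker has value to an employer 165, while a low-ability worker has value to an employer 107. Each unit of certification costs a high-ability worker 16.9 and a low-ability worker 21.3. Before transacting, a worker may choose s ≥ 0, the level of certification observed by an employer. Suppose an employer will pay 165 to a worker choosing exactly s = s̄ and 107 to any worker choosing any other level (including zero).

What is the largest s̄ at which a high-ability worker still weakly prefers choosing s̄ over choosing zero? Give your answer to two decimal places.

3.43

Choosing s̄ yields the high-ability type 165 − 16.9·s̄; choosing zero yields 107.
The high-ability type is indifferent at 165 − 16.9·s̄ = 107, i.e. s̄ = (165 − 107) / 16.9 ≈ 3.43.
For any s̄ above 3.43 the high-ability type would rather pool at zero, so separation collapses.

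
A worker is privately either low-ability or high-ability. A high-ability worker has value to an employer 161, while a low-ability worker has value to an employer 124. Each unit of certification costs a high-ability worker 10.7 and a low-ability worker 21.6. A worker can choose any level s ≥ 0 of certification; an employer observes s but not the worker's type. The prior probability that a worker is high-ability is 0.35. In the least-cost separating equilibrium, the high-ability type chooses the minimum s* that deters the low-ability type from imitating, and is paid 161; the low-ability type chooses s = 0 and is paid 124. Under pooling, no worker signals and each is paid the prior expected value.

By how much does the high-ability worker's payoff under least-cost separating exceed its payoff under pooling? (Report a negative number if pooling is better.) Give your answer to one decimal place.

Least-cost separating signal: s* solves 124 = 161 − 21.6·s*, so s* = (161 − 124)/21.6 ≈ 1.7130.
High-ability type's separating payoff: 161 − 10.7 × s* = 161 − 10.7 × (161 − 124)/21.6 = 161 − 395.9/21.6 ≈ 142.671.
Pooling payoff: 0.35 × 161 + 0.65 × 124 = 136.95.
Difference: 142.671 − 136.95 = 5.721, i.e. 5.7 to one decimal place.
The high-ability type prefers to separate.

5.7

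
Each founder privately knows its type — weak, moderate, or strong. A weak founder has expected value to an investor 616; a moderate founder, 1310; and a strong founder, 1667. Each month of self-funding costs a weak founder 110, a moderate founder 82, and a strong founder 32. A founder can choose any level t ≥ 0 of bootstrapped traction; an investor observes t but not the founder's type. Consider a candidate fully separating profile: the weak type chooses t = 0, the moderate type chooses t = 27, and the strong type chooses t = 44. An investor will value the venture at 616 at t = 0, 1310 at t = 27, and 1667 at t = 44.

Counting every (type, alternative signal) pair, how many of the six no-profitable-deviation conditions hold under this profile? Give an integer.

3

Moderate (own payoff 1310 − 82×27 = -904): to t=0 gives 616 → profitable ✗; to t=44 gives 1667 − 82×44 = -1941 → no gain ✓.
Weak (own payoff 616): to t=27 gives 1310 − 110×27 = -1660 → no gain ✓; to t=44 gives 1667 − 110×44 = -3173 → no gain ✓.
Strong (own payoff 1667 − 32×44 = 259): to t=0 gives 616 → profitable ✗; to t=27 gives 1310 − 32×27 = 446 → profitable ✗.
3 of the 6 constraints hold; not an equilibrium.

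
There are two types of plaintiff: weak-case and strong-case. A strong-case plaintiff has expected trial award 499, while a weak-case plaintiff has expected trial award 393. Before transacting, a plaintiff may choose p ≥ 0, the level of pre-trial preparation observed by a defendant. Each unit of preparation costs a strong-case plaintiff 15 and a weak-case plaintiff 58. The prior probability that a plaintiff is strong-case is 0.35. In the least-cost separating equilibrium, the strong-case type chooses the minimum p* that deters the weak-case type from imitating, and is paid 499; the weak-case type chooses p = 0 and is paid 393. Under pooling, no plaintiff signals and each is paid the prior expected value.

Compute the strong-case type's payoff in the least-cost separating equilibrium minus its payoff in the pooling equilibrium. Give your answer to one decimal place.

41.5

Least-cost separating signal: p* solves 393 = 499 − 58·p*, so p* = (499 − 393)/58 ≈ 1.8276.
Strong-case type's separating payoff: 499 − 15 × p* = 499 − 15 × (499 − 393)/58 = 499 − 1590/58 ≈ 471.586.
Pooling payoff: 0.35 × 499 + 0.65 × 393 = 430.1.
Difference: 471.586 − 430.1 = 41.486, i.e. 41.5 to one decimal place.
The strong-case type prefers to separate.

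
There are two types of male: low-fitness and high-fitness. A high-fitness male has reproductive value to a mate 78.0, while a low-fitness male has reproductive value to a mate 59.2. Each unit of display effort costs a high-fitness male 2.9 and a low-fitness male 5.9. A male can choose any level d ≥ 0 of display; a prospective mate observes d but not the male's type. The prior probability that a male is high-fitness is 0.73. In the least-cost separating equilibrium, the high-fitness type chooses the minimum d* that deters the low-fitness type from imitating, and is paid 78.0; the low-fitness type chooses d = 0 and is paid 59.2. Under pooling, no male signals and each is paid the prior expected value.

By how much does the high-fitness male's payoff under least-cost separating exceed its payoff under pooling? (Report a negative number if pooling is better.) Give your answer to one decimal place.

-4.2

Least-cost separating signal: d* solves 59.2 = 78.0 − 5.9·d*, so d* = (78.0 − 59.2)/5.9 ≈ 3.1864.
High-fitness type's separating payoff: 78.0 − 2.9 × d* = 78.0 − 2.9 × (78.0 − 59.2)/5.9 = 78.0 − 54.52/5.9 ≈ 68.759.
Pooling payoff: 0.73 × 78.0 + 0.27 × 59.2 = 72.924.
Difference: 68.759 − 72.924 = -4.165, i.e. -4.2 to one decimal place.
The high-fitness type would prefer the pooling outcome.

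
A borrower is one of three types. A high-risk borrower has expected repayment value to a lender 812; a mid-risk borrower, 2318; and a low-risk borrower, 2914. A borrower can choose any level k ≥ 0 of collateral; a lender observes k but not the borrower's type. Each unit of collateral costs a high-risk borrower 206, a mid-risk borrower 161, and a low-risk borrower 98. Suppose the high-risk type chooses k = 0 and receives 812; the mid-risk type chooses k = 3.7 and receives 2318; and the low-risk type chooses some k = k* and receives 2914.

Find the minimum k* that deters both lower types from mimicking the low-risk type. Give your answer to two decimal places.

High-risk type (on-path payoff 812) won't mimic when 812 ≥ 2914 − 206·k*, i.e. k* ≥ 10.20.
Mid-risk type (on-path payoff 2318 − 161×3.7 = 1722.3) won't mimic when 1722.3 ≥ 2914 − 161·k*, i.e. k* ≥ 7.40.
Both must hold, so k* = max(10.20, 7.40) = 10.20. The high-risk type's constraint binds.

10.20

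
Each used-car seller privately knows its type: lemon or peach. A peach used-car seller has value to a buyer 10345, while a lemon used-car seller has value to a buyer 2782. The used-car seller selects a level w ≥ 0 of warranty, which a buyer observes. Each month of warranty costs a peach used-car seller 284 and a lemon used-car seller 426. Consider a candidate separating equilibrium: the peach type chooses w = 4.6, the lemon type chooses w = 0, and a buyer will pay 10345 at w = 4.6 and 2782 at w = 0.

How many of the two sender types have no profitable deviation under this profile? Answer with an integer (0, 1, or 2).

Peach type: signal → 10345 − 284 × 4.6 = 9038.6; deviate to 0 → 2782. IC holds (9038.6 ≥ 2782).
Lemon type: stay at 0 → 2782; mimic → 10345 − 426 × 4.6 = 8385.4. IC fails (2782 < 8385.4).
1 of 2 constraints hold, so this profile is not an equilibrium.

1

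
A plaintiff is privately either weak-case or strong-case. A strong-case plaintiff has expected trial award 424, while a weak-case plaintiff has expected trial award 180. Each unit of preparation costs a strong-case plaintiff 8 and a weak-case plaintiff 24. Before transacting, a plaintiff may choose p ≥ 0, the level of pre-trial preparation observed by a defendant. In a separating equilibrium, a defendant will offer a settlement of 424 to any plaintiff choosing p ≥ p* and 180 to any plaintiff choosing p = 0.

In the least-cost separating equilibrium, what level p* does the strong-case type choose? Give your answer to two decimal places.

10.17

A weak-case plaintiff choosing p = 0 receives 180.
Imitating at p* instead would pay 424 at cost 24·p*, netting 424 − 24·p*.
Indifference: 180 = 424 − 24·p*, so p* = (424 − 180) / 24 ≈ 10.17.
This is the weak-case type's binding incentive-compatibility constraint; any p ≥ 10.17 sustains separation on that side.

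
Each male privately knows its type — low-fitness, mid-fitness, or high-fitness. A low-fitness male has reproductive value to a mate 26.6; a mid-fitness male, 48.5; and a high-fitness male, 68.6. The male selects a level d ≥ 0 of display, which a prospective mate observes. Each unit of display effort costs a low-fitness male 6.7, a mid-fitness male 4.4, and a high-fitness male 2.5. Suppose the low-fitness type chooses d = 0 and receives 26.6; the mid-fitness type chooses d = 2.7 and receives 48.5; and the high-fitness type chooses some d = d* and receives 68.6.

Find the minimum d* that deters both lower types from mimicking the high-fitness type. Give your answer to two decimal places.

7.27

Low-fitness type (on-path payoff 26.6) won't mimic when 26.6 ≥ 68.6 − 6.7·d*, i.e. d* ≥ 6.27.
Mid-fitness type (on-path payoff 48.5 − 4.4×2.7 = 36.62) won't mimic when 36.62 ≥ 68.6 − 4.4·d*, i.e. d* ≥ 7.27.
Both must hold, so d* = max(6.27, 7.27) = 7.27. The mid-fitness type's constraint binds.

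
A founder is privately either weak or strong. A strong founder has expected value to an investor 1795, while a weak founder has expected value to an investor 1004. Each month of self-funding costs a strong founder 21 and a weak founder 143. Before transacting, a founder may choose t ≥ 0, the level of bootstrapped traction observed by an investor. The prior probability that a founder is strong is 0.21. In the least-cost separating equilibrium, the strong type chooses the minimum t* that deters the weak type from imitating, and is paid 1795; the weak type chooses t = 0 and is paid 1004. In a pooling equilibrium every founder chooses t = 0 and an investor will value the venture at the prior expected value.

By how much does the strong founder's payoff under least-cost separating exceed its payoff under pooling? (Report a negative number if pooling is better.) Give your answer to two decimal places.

508.73

Least-cost separating signal: t* solves 1004 = 1795 − 143·t*, so t* = (1795 − 1004)/143 ≈ 5.5315.
Strong type's separating payoff: 1795 − 21 × t* = 1795 − 21 × (1795 − 1004)/143 = 1795 − 16611/143 ≈ 1678.8392.
Pooling payoff: 0.21 × 1795 + 0.79 × 1004 = 1170.11.
Difference: 1678.8392 − 1170.11 = 508.7292, i.e. 508.73 to two decimal places.
The strong type prefers to separate.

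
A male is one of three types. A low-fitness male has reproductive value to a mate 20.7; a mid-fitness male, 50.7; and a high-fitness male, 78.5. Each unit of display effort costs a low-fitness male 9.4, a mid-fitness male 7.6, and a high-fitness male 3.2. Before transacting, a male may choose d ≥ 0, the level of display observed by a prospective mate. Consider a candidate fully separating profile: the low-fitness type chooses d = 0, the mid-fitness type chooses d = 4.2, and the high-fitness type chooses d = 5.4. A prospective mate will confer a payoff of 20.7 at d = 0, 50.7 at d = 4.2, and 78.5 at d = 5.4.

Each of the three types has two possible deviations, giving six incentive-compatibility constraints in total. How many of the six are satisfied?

3

High-fitness (own payoff 78.5 − 3.2×5.4 = 61.22): to d=0 gives 20.7 → no gain ✓; to d=4.2 gives 50.7 − 3.2×4.2 = 37.26 → no gain ✓.
Mid-fitness (own payoff 50.7 − 7.6×4.2 = 18.78): to d=0 gives 20.7 → profitable ✗; to d=5.4 gives 78.5 − 7.6×5.4 = 37.46 → profitable ✗.
Low-fitness (own payoff 20.7): to d=4.2 gives 50.7 − 9.4×4.2 = 11.22 → no gain ✓; to d=5.4 gives 78.5 − 9.4×5.4 = 27.74 → profitable ✗.
3 of the 6 constraints hold; not an equilibrium.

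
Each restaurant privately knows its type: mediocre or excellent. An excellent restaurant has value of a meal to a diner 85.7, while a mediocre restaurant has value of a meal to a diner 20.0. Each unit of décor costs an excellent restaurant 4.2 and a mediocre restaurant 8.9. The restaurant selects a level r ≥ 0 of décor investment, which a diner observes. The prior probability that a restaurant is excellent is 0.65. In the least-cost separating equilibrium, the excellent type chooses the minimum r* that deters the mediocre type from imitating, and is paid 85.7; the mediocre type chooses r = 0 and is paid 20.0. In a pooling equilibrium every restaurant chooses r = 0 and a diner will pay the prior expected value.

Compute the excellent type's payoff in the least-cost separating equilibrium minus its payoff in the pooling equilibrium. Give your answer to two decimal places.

-8.01

Least-cost separating signal: r* solves 20.0 = 85.7 − 8.9·r*, so r* = (85.7 − 20.0)/8.9 ≈ 7.3820.
Excellent type's separating payoff: 85.7 − 4.2 × r* = 85.7 − 4.2 × (85.7 − 20.0)/8.9 = 85.7 − 275.94/8.9 ≈ 54.6955.
Pooling payoff: 0.65 × 85.7 + 0.35 × 20.0 = 62.705.
Difference: 54.6955 − 62.705 = -8.0095, i.e. -8.01 to two decimal places.
The excellent type would prefer the pooling outcome.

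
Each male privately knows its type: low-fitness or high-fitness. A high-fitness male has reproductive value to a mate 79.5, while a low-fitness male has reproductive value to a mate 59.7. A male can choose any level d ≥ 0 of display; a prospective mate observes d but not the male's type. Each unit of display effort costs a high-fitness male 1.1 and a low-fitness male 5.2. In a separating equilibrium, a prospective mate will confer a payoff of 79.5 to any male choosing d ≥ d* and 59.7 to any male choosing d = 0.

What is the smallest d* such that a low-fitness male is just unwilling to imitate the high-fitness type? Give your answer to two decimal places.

A low-fitness male choosing d = 0 receives 59.7.
Imitating at d* instead would pay 79.5 at cost 5.2·d*, netting 79.5 − 5.2·d*.
Indifference: 59.7 = 79.5 − 5.2·d*, so d* = (79.5 − 59.7) / 5.2 ≈ 3.81.
At d* the low-fitness type's incentive constraint just binds; the high-fitness type strictly prefers d* since its per-unit cost is lower.

3.81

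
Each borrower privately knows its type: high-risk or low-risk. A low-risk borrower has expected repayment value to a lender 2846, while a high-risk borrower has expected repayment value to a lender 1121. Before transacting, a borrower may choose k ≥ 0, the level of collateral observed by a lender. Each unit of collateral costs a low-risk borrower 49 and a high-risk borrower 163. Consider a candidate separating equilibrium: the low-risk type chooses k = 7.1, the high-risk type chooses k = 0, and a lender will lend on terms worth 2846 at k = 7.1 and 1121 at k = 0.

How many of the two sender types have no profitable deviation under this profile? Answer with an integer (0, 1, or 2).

1

High-risk type: stay at 0 → 1121; mimic → 2846 − 163 × 7.1 = 1688.7. IC fails (1121 < 1688.7).
Low-risk type: signal → 2846 − 49 × 7.1 = 2498.1; deviate to 0 → 1121. IC holds (2498.1 ≥ 1121).
1 of 2 constraints hold, so this profile is not an equilibrium.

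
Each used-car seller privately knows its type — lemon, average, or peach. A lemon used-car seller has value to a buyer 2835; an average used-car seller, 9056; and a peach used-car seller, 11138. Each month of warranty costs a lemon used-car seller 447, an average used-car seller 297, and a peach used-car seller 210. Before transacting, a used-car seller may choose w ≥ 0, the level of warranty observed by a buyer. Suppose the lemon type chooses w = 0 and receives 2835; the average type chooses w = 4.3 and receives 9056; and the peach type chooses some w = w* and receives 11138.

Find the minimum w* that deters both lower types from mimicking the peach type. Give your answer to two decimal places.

Average type (on-path payoff 9056 − 297×4.3 = 7778.9) won't mimic when 7778.9 ≥ 11138 − 297·w*, i.e. w* ≥ 11.31.
Lemon type (on-path payoff 2835) won't mimic when 2835 ≥ 11138 − 447·w*, i.e. w* ≥ 18.57.
Both must hold, so w* = max(18.57, 11.31) = 18.57. The lemon type's constraint binds.

18.57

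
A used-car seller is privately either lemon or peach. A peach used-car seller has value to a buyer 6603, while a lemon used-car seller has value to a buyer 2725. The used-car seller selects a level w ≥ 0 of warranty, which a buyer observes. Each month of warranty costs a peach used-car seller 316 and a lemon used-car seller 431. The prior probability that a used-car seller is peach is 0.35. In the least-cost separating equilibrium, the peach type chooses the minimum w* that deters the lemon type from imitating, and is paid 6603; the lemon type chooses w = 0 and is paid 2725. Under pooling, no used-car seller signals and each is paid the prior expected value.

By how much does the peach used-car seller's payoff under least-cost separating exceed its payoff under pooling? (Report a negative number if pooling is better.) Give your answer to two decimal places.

Least-cost separating signal: w* solves 2725 = 6603 − 431·w*, so w* = (6603 − 2725)/431 ≈ 8.9977.
Peach type's separating payoff: 6603 − 316 × w* = 6603 − 316 × (6603 − 2725)/431 = 6603 − 1225448/431 ≈ 3759.7332.
Pooling payoff: 0.35 × 6603 + 0.65 × 2725 = 4082.3.
Difference: 3759.7332 − 4082.3 = -322.5668, i.e. -322.57 to two decimal places.
The peach type would prefer the pooling outcome.

-322.57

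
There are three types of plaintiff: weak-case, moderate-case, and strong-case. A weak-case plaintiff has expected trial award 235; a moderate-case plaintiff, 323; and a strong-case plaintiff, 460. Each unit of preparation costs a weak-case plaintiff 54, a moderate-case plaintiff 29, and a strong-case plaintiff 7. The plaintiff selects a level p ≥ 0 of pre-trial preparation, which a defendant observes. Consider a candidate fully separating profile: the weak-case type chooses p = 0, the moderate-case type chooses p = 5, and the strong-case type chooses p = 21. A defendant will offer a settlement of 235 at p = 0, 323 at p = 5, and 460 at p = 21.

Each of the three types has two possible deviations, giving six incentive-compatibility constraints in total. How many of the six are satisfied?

Strong-case (own payoff 460 − 7×21 = 313): to p=0 gives 235 → no gain ✓; to p=5 gives 323 − 7×5 = 288 → no gain ✓.
Moderate-case (own payoff 323 − 29×5 = 178): to p=0 gives 235 → profitable ✗; to p=21 gives 460 − 29×21 = -149 → no gain ✓.
Weak-case (own payoff 235): to p=5 gives 323 − 54×5 = 53 → no gain ✓; to p=21 gives 460 − 54×21 = -674 → no gain ✓.
5 of the 6 constraints hold; not an equilibrium.

5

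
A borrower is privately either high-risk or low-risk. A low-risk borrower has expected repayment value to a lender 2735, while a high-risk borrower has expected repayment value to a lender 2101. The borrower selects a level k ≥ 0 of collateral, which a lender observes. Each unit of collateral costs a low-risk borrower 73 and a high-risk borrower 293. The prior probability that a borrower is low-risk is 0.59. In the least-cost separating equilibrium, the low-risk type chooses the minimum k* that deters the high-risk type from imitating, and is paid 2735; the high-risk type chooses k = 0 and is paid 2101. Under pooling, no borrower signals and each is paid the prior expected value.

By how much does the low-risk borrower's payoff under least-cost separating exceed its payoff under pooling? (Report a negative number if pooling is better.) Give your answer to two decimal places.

Least-cost separating signal: k* solves 2101 = 2735 − 293·k*, so k* = (2735 − 2101)/293 ≈ 2.1638.
Low-risk type's separating payoff: 2735 − 73 × k* = 2735 − 73 × (2735 − 2101)/293 = 2735 − 46282/293 ≈ 2577.0410.
Pooling payoff: 0.59 × 2735 + 0.41 × 2101 = 2475.06.
Difference: 2577.0410 − 2475.06 = 101.981, i.e. 101.98 to two decimal places.
The low-risk type prefers to separate.

101.98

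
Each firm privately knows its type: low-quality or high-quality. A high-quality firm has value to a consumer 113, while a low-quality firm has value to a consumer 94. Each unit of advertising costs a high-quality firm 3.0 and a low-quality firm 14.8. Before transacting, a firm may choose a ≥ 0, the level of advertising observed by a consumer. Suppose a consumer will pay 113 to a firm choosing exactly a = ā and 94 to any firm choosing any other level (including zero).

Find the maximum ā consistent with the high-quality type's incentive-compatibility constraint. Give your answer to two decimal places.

Choosing ā yields the high-quality type 113 − 3.0·ā; choosing zero yields 94.
The high-quality type is indifferent at 113 − 3.0·ā = 94, i.e. ā = (113 − 94) / 3.0 ≈ 6.33.
For any ā above 6.33 the high-quality type would rather pool at zero, so separation collapses.

6.33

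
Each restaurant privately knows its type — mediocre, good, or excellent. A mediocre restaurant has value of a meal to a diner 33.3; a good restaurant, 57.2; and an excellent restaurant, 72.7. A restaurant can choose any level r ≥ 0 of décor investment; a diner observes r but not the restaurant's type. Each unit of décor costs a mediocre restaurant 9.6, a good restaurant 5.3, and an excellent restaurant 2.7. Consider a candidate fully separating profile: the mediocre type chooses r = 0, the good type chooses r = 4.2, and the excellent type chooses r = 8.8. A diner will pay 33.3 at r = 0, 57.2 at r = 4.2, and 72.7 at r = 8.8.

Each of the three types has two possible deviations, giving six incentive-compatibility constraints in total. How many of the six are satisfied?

Excellent (own payoff 72.7 − 2.7×8.8 = 48.94): to r=0 gives 33.3 → no gain ✓; to r=4.2 gives 57.2 − 2.7×4.2 = 45.86 → no gain ✓.
Mediocre (own payoff 33.3): to r=4.2 gives 57.2 − 9.6×4.2 = 16.88 → no gain ✓; to r=8.8 gives 72.7 − 9.6×8.8 = -11.78 → no gain ✓.
Good (own payoff 57.2 − 5.3×4.2 = 34.94): to r=0 gives 33.3 → no gain ✓; to r=8.8 gives 72.7 − 5.3×8.8 = 26.06 → no gain ✓.
6 of the 6 constraints hold; this profile is a separating equilibrium.

6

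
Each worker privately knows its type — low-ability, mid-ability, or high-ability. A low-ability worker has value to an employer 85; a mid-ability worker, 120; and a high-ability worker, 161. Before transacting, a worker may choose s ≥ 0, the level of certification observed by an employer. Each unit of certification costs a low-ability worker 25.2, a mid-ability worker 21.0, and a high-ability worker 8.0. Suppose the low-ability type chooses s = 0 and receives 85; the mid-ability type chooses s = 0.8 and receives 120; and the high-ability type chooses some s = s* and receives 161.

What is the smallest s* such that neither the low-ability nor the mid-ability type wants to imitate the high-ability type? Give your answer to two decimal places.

Low-ability type (on-path payoff 85) won't mimic when 85 ≥ 161 − 25.2·s*, i.e. s* ≥ 3.02.
Mid-ability type (on-path payoff 120 − 21.0×0.8 = 103.2) won't mimic when 103.2 ≥ 161 − 21.0·s*, i.e. s* ≥ 2.75.
Both must hold, so s* = max(3.02, 2.75) = 3.02. The low-ability type's constraint binds.

3.02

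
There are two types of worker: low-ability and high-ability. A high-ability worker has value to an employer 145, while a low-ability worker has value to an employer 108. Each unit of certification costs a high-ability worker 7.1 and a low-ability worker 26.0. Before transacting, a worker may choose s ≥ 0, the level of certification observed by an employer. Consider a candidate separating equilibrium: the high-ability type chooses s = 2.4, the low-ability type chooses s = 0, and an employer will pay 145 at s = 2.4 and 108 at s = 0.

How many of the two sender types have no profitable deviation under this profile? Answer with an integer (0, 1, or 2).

High-ability type: signal → 145 − 7.1 × 2.4 = 127.96; deviate to 0 → 108. IC holds (127.96 ≥ 108).
Low-ability type: stay at 0 → 108; mimic → 145 − 26.0 × 2.4 = 82.6. IC holds (108 ≥ 82.6).
2 of 2 constraints hold, so this is a separating equilibrium.

2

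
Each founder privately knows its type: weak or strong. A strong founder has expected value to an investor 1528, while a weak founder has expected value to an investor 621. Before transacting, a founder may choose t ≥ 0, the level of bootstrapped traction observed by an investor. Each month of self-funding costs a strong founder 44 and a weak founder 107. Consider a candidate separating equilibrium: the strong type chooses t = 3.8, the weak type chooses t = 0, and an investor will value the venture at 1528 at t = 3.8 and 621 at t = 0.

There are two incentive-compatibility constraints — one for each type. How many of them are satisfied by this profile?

1

Weak type: stay at 0 → 621; mimic → 1528 − 107 × 3.8 = 1121.4. IC fails (621 < 1121.4).
Strong type: signal → 1528 − 44 × 3.8 = 1360.8; deviate to 0 → 621. IC holds (1360.8 ≥ 621).
1 of 2 constraints hold, so this profile is not an equilibrium.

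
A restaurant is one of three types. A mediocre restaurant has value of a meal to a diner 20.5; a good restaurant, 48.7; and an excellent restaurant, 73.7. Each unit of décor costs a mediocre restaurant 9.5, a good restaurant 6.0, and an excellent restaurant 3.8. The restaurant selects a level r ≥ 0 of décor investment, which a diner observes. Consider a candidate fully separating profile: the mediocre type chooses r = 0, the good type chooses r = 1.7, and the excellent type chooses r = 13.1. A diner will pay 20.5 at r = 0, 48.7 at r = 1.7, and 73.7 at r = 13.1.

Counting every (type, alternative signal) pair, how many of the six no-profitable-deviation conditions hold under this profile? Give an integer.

4

Mediocre (own payoff 20.5): to r=1.7 gives 48.7 − 9.5×1.7 = 32.55 → profitable ✗; to r=13.1 gives 73.7 − 9.5×13.1 = -50.75 → no gain ✓.
Good (own payoff 48.7 − 6.0×1.7 = 38.5): to r=0 gives 20.5 → no gain ✓; to r=13.1 gives 73.7 − 6.0×13.1 = -4.9 → no gain ✓.
Excellent (own payoff 73.7 − 3.8×13.1 = 23.92): to r=0 gives 20.5 → no gain ✓; to r=1.7 gives 48.7 − 3.8×1.7 = 42.24 → profitable ✗.
4 of the 6 constraints hold; not an equilibrium.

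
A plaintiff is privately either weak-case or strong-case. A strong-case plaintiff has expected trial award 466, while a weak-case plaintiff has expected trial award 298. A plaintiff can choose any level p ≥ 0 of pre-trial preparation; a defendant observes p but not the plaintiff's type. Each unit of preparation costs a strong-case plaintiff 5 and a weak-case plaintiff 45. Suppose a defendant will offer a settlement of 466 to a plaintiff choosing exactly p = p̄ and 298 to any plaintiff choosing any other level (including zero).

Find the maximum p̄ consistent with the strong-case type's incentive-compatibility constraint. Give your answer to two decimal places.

Choosing p̄ yields the strong-case type 466 − 5·p̄; choosing zero yields 298.
The strong-case type is indifferent at 466 − 5·p̄ = 298, i.e. p̄ = (466 − 298) / 5 = 33.60.
For any p̄ above 33.60 the strong-case type would rather pool at zero, so separation collapses.

33.60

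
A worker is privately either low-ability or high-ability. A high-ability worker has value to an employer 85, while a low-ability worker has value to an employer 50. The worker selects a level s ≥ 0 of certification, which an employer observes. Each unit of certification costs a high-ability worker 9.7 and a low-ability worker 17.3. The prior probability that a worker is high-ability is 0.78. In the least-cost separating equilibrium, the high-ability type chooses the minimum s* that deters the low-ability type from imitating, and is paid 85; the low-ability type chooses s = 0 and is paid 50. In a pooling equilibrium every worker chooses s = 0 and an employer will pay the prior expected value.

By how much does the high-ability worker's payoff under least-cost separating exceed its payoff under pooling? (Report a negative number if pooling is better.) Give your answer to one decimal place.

Least-cost separating signal: s* solves 50 = 85 − 17.3·s*, so s* = (85 − 50)/17.3 ≈ 2.0231.
High-ability type's separating payoff: 85 − 9.7 × s* = 85 − 9.7 × (85 − 50)/17.3 = 85 − 339.5/17.3 ≈ 65.376.
Pooling payoff: 0.78 × 85 + 0.22 × 50 = 77.3.
Difference: 65.376 − 77.3 = -11.924, i.e. -11.9 to one decimal place.
The high-ability type would prefer the pooling outcome.

-11.9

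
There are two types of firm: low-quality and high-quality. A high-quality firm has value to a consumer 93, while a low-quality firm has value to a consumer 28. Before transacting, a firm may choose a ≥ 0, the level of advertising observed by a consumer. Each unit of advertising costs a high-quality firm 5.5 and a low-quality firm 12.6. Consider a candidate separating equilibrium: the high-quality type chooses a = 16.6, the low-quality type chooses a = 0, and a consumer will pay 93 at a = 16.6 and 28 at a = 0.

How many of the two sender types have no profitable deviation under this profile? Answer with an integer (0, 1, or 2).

1

Low-quality type: stay at 0 → 28; mimic → 93 − 12.6 × 16.6 = -116.16. IC holds (28 ≥ -116.16).
High-quality type: signal → 93 − 5.5 × 16.6 = 1.7; deviate to 0 → 28. IC fails (1.7 < 28).
1 of 2 constraints hold, so this profile is not an equilibrium.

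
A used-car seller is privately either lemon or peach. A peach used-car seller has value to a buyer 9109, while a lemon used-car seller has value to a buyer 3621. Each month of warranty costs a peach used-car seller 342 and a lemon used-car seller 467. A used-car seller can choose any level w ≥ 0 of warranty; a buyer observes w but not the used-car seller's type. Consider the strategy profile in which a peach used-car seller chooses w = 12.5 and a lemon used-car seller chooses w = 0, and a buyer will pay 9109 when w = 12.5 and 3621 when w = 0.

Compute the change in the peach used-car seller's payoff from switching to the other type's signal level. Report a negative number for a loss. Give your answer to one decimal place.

-1213.0

Playing w = 12.5 the peach used-car seller receives 9109 − 342 × 12.5 = 4834.
Deviating to w = 0 yields 3621 instead.
Gain from deviating: 3621 − 4834 = -1213.0.
The gain is negative, so the peach type's incentive-compatibility constraint is satisfied.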